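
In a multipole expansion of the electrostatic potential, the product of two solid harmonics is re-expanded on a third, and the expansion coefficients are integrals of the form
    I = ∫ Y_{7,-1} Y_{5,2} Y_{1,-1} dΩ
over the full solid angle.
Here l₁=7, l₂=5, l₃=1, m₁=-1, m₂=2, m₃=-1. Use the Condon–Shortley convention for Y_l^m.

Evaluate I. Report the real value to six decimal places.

l₃=1 ∉ [2,12] — triangle fails ⇒ I = 0

0.000000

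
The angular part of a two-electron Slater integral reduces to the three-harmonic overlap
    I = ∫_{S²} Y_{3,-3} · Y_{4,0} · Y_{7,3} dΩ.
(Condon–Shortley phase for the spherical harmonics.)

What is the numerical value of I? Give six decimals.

Checks pass: Σm=0; 14 even; l₃=7∈[1,7].
(2·3+1)(2·4+1)(2·7+1) = 945
Δ: 0! 6! 8! / 15! → 1/45045
sum: t=0:+1/20736 = 1/20736
3j²(3 4 7; 0 0 0) = Δ·Π!·Σ² = 35/1287  (sign -1)
sum: t=0:+1/414720 = 1/414720
3j²(3 4 7; -3 0 3) = Δ·Π!·Σ² = 2/429  (sign +1)
combine: 4πI² = 945·35/1287·2/429 = 2450/20449
take √, sign -1: I = -0.09764322

-0.097643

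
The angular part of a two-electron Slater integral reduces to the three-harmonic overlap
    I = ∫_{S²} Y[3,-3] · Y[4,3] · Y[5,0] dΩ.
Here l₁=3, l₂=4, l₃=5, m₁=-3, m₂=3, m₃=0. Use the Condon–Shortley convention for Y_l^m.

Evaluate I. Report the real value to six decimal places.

m-sum 0 ✓  L=12 even ✓  1≤5≤7 ✓
Π(2lᵢ+1) = 7×9×11 = 693
triangle coeff Δ(3,4,5) = 1/180180
Σ_t [0,2]: t=0:+1/576 t=1:−1/144 t=2:+1/576 = -1/288
(3j)²=20/1001 [(3 4 5; 0 0 0)], sign=+1
Σ_t [2,2]: t=2:+1/5760 = 1/5760
(3j)²=5/572 [(3 4 5; -3 3 0)], sign=-1
⇒ 4πI² = 225/1859
I = (-1)√(225/1859/(4π)) = -0.09814013

-0.098140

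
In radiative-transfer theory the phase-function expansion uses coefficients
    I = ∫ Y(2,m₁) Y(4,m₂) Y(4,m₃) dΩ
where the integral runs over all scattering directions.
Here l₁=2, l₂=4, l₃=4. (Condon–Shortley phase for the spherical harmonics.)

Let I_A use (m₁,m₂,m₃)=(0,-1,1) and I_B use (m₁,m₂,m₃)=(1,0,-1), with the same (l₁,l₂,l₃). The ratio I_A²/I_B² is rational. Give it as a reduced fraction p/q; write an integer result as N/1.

Shared (l₁,l₂,l₃)=(2,4,4): N and (l;000)² cancel in I_A²/I_B².
A: Δ = 2!·2!·6!/11! = 1/13860; Racah Σ t=0..2: t=0:+1/144 t=1:−1/48 t=2:+1/480 = -17/1440; ⇒ 3j(2 4 4; 0 -1 1)² = 289/13860, sgn +1
B: Δ = 2!·2!·6!/11! = 1/13860; Racah Σ t=0..1: t=0:+1/96 t=1:−1/72 = -1/288; ⇒ 3j(2 4 4; 1 0 -1)² = 1/462, sgn +1
I_A²/I_B² = (289/13860)/(1/462) = 289/30

289/30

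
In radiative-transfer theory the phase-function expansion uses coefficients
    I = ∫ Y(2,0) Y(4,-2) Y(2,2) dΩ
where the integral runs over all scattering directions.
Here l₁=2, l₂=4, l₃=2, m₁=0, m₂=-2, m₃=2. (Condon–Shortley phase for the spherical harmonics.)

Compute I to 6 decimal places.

0.156078

Rules hold: Σm=0, L=8 even, 2≤2≤6.
N = 5·9·5 = 225
Δ = 4!·0!·4!/9! = 1/630
Racah Σ t=2..2: t=2:+1/16 = 1/16
⇒ 3j(2 4 2; 0 0 0)² = 2/35, sgn +1
Racah Σ t=2..2: t=2:+1/96 = 1/96
⇒ 3j(2 4 2; 0 -2 2)² = 1/42, sgn +1
4πI² = N·(3j₀)²·(3jₘ)² = 15/49
I = +1·√(0.306122/4π) = 0.15607835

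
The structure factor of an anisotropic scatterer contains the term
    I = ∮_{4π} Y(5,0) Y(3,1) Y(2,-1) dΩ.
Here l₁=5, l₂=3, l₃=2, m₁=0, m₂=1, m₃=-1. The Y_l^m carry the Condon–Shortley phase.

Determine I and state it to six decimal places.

Rules hold: Σm=0, L=10 even, 2≤2≤8.
N = 11·7·5 = 385
Δ = 6!·4!·0!/11! = 1/2310
Racah Σ t=3..3: t=3:−1/144 = -1/144
⇒ 3j(5 3 2; 0 0 0)² = 10/231, sgn -1
Racah Σ t=4..4: t=4:+1/288 = 1/288
⇒ 3j(5 3 2; 0 1 -1)² = 5/231, sgn -1
4πI² = N·(3j₀)²·(3jₘ)² = 250/693
I = +1·√(0.36075/4π) = 0.16943318

0.169433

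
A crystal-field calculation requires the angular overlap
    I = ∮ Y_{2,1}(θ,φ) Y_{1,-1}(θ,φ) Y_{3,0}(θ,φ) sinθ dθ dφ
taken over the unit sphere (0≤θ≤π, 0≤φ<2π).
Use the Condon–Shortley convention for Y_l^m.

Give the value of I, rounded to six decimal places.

m-sum 0 ✓  L=6 even ✓  1≤3≤3 ✓
Π(2lᵢ+1) = 5×3×7 = 105
triangle coeff Δ(2,1,3) = 1/105
Σ_t [0,0]: t=0:+1/4 = 1/4
(3j)²=3/35 [(2 1 3; 0 0 0)], sign=-1
Σ_t [0,0]: t=0:+1/12 = 1/12
(3j)²=1/35 [(2 1 3; 1 -1 0)], sign=-1
⇒ 4πI² = 9/35
I = (+1)√(9/35/(4π)) = 0.14304817

0.143048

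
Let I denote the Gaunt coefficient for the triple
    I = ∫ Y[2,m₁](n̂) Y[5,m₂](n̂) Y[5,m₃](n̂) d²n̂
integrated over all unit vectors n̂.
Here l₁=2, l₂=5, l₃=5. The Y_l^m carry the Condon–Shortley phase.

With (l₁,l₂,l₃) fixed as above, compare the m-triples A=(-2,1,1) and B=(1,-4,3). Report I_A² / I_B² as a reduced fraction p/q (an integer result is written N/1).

50/49

Same 2,5,5: normalisation and zero-m 3j drop out of the ratio.
A: Δ: 2! 2! 8! / 13! → 1/38610; sum: t=2:+1/2304 = 1/2304; 3j²(2 5 5; -2 1 1) = Δ·Π!·Σ² = 5/143  (sign +1)
B: Δ: 2! 2! 8! / 13! → 1/38610; sum: t=0:+1/10080 t=1:−1/80640 = 1/11520; 3j²(2 5 5; 1 -4 3) = Δ·Π!·Σ² = 49/1430  (sign +1)
I_A²/I_B² = (5/143)/(49/1430) = 50/49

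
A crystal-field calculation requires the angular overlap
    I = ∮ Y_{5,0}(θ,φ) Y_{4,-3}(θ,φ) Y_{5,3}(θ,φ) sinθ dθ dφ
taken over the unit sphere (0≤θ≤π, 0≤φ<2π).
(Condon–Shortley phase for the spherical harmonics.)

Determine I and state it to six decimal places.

Rules hold: Σm=0, L=14 even, 1≤5≤9.
N = 11·9·11 = 1089
Δ = 4!·6!·4!/15! = 1/3153150
Racah Σ t=0..4: t=0:+1/69120 t=1:−1/1728 t=2:+1/576 t=3:−1/1728 t=4:+1/69120 = 7/11520
⇒ 3j(5 4 5; 0 0 0)² = 2/143, sgn -1
Racah Σ t=0..1: t=0:+1/17280 t=1:−1/6912 = -1/11520
⇒ 3j(5 4 5; 0 -3 3)² = 2/143, sgn -1
4πI² = N·(3j₀)²·(3jₘ)² = 36/169
I = +1·√(0.213018/4π) = 0.13019760

0.130198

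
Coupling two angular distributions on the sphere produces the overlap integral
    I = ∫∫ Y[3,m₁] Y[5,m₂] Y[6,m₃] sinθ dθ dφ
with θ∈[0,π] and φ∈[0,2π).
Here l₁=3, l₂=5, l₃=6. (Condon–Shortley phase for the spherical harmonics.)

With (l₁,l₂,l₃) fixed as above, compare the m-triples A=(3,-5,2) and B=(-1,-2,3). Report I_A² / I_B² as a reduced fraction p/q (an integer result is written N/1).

1/18

l's match ⇒ only the (l;m) 3-j factors differ between A and B.
A: triangle coeff Δ(3,5,6) = 1/675675; Σ_t [0,0]: t=0:+1/1935360 = 1/1935360; (3j)²=1/1001 [(3 5 6; 3 -5 2)], sign=+1
B: triangle coeff Δ(3,5,6) = 1/675675; Σ_t [0,2]: t=0:+1/34560 t=1:−1/8640 t=2:+1/40320 = -1/16128; (3j)²=18/1001 [(3 5 6; -1 -2 3)], sign=+1
I_A²/I_B² = (1/1001)/(18/1001) = 1/18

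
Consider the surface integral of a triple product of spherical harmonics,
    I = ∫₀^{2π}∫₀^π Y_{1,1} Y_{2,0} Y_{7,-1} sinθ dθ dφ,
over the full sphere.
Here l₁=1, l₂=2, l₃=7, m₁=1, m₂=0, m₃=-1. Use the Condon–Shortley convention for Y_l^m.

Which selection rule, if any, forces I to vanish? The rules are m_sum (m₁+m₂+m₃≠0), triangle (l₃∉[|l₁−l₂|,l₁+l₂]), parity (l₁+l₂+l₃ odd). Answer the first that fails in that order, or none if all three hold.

triangle

azimuthal sum: 1 + 0 − 1 = 0  ✓
1 ≤ 7 ≤ 3 (triangle on l)  ✗
L = 1 + 2 + 7 = 10 (even)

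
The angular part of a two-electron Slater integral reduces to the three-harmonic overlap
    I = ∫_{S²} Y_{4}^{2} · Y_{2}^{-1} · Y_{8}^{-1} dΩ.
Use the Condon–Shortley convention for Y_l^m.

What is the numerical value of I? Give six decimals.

0.000000

l₃=8 ∉ [2,6] — triangle fails ⇒ I = 0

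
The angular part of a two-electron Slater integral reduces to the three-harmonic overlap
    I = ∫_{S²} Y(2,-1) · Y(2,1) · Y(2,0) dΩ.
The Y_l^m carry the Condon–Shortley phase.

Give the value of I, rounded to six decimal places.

-0.090112

Rules hold: Σm=0, L=6 even, 0≤2≤4.
N = 5·5·5 = 125
Δ = 2!·2!·2!/7! = 1/630
Racah Σ t=0..2: t=0:+1/8 t=1:−1/1 t=2:+1/8 = -3/4
⇒ 3j(2 2 2; 0 0 0)² = 2/35, sgn -1
Racah Σ t=1..2: t=1:−1/4 t=2:+1/2 = 1/4
⇒ 3j(2 2 2; -1 1 0)² = 1/70, sgn +1
4πI² = N·(3j₀)²·(3jₘ)² = 5/49
I = -1·√(0.102041/4π) = -0.09011188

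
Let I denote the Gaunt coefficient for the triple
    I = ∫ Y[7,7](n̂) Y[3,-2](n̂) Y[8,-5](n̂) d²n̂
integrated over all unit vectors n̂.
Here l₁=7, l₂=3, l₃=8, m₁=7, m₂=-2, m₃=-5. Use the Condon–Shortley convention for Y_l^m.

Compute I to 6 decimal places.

Checks pass: Σm=0; 18 even; l₃=8∈[4,10].
(2·7+1)(2·3+1)(2·8+1) = 1785
Δ: 2! 12! 4! / 19! → 1/5290740
sum: t=0:+1/7257600 t=1:−1/2073600 t=2:+1/7257600 = -1/4838400
3j²(7 3 8; 0 0 0) = Δ·Π!·Σ² = 252/20995  (sign -1)
sum: t=0:+1/5748019200 = 1/5748019200
3j²(7 3 8; 7 -2 -5) = Δ·Π!·Σ² = 13/5814  (sign -1)
combine: 4πI² = 1785·252/20995·13/5814 = 294/6137
take √, sign +1: I = 0.06174342

0.061743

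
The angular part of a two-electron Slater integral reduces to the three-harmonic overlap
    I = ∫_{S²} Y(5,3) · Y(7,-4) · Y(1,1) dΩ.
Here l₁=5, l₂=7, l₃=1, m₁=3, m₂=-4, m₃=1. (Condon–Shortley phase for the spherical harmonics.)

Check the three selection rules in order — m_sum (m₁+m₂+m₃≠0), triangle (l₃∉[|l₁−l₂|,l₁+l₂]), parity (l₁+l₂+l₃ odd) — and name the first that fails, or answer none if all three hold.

triangle

Σmᵢ = 0  ✓
l₃∈[|l₁−l₂|,l₁+l₂]=[2,12], have l₃=1  ✗
Σlᵢ = 13 ⇒ odd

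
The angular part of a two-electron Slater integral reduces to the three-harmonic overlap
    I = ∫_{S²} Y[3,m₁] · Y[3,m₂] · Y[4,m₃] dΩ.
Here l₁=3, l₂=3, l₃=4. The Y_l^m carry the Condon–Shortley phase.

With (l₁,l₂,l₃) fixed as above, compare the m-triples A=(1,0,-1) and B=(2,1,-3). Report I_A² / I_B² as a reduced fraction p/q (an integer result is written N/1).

15/14

Shared (l₁,l₂,l₃)=(3,3,4): N and (l;000)² cancel in I_A²/I_B².
A: Δ = 2!·4!·4!/11! = 1/34650; Racah Σ t=0..2: t=0:+1/48 t=1:−1/24 t=2:+1/288 = -5/288; ⇒ 3j(3 3 4; 1 0 -1)² = 5/462, sgn +1
B: Δ = 2!·4!·4!/11! = 1/34650; Racah Σ t=0..1: t=0:+1/288 t=1:−1/144 = -1/288; ⇒ 3j(3 3 4; 2 1 -3)² = 1/99, sgn +1
I_A²/I_B² = (5/462)/(1/99) = 15/14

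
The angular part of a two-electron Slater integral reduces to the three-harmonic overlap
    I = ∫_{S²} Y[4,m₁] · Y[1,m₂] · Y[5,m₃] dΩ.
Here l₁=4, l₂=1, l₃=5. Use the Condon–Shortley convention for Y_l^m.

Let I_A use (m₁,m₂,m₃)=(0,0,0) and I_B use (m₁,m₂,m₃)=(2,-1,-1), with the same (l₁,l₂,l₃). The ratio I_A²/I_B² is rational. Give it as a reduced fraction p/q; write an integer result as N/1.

25/6

Shared (l₁,l₂,l₃)=(4,1,5): N and (l;000)² cancel in I_A²/I_B².
A: Δ = 0!·8!·2!/11! = 1/495; Racah Σ t=0..0: t=0:+1/576 = 1/576; ⇒ 3j(4 1 5; 0 0 0)² = 5/99, sgn -1
B: Δ = 0!·8!·2!/11! = 1/495; Racah Σ t=0..0: t=0:+1/2880 = 1/2880; ⇒ 3j(4 1 5; 2 -1 -1)² = 2/165, sgn +1
I_A²/I_B² = (5/99)/(2/165) = 25/6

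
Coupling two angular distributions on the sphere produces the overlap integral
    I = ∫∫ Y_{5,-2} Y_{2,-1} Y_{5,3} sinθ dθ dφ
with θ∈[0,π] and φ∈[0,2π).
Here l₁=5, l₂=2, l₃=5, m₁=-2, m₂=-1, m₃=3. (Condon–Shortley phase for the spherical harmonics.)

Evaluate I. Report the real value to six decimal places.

m-sum 0 ✓  L=12 even ✓  3≤5≤7 ✓
Π(2lᵢ+1) = 11×5×11 = 605
triangle coeff Δ(5,2,5) = 1/38610
Σ_t [0,2]: t=0:+1/2880 t=1:−1/576 t=2:+1/2880 = -1/960
(3j)²=10/429 [(5 2 5; 0 0 0)], sign=+1
Σ_t [0,1]: t=0:+1/10080 t=1:−1/2880 = -1/4032
(3j)²=10/429 [(5 2 5; -2 -1 3)], sign=-1
⇒ 4πI² = 500/1521
I = (-1)√(500/1521/(4π)) = -0.16173926

-0.161739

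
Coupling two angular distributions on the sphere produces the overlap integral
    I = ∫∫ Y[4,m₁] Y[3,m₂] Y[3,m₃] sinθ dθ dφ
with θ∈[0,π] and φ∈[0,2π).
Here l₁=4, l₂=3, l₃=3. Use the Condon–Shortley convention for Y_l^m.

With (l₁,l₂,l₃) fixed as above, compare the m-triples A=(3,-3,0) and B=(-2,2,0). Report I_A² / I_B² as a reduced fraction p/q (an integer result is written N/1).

21/1

l's match ⇒ only the (l;m) 3-j factors differ between A and B.
A: triangle coeff Δ(4,3,3) = 1/34650; Σ_t [0,0]: t=0:+1/288 = 1/288; (3j)²=1/22 [(4 3 3; 3 -3 0)], sign=-1
B: triangle coeff Δ(4,3,3) = 1/34650; Σ_t [3,4]: t=3:−1/72 t=4:+1/96 = -1/288; (3j)²=1/462 [(4 3 3; -2 2 0)], sign=+1
I_A²/I_B² = (1/22)/(1/462) = 21/1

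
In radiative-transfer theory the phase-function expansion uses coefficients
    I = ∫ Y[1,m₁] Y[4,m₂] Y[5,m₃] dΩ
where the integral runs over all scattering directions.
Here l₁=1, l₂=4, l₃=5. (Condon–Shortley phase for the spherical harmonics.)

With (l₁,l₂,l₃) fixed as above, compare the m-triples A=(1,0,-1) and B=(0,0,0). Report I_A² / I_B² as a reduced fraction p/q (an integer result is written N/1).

3/5

Same 1,4,5: normalisation and zero-m 3j drop out of the ratio.
A: Δ: 0! 2! 8! / 11! → 1/495; sum: t=0:+1/1152 = 1/1152; 3j²(1 4 5; 1 0 -1) = Δ·Π!·Σ² = 1/33  (sign +1)
B: Δ: 0! 2! 8! / 11! → 1/495; sum: t=0:+1/576 = 1/576; 3j²(1 4 5; 0 0 0) = Δ·Π!·Σ² = 5/99  (sign -1)
I_A²/I_B² = (1/33)/(5/99) = 3/5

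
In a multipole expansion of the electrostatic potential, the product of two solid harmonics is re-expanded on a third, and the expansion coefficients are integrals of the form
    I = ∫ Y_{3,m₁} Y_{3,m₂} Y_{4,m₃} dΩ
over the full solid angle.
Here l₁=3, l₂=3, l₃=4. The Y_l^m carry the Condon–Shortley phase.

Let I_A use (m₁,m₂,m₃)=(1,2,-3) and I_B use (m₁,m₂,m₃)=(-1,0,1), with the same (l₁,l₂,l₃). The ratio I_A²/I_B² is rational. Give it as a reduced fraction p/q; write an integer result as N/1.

Same 3,3,4: normalisation and zero-m 3j drop out of the ratio.
A: Δ: 2! 4! 4! / 11! → 1/34650; sum: t=1:−1/144 t=2:+1/288 = -1/288; 3j²(3 3 4; 1 2 -3) = Δ·Π!·Σ² = 1/99  (sign +1)
B: Δ: 2! 4! 4! / 11! → 1/34650; sum: t=0:+1/288 t=1:−1/24 t=2:+1/48 = -5/288; 3j²(3 3 4; -1 0 1) = Δ·Π!·Σ² = 5/462  (sign +1)
I_A²/I_B² = (1/99)/(5/462) = 14/15

14/15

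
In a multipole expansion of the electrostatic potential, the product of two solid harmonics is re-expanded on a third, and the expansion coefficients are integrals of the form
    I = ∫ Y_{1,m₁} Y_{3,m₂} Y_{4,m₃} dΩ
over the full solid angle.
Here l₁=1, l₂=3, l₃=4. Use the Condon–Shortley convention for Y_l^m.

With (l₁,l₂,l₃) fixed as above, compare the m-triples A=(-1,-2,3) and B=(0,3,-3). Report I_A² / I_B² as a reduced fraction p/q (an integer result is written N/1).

Shared (l₁,l₂,l₃)=(1,3,4): N and (l;000)² cancel in I_A²/I_B².
A: Δ = 0!·2!·6!/9! = 1/252; Racah Σ t=0..0: t=0:+1/240 = 1/240; ⇒ 3j(1 3 4; -1 -2 3)² = 1/12, sgn -1
B: Δ = 0!·2!·6!/9! = 1/252; Racah Σ t=0..0: t=0:+1/720 = 1/720; ⇒ 3j(1 3 4; 0 3 -3)² = 1/36, sgn -1
I_A²/I_B² = (1/12)/(1/36) = 3/1

3/1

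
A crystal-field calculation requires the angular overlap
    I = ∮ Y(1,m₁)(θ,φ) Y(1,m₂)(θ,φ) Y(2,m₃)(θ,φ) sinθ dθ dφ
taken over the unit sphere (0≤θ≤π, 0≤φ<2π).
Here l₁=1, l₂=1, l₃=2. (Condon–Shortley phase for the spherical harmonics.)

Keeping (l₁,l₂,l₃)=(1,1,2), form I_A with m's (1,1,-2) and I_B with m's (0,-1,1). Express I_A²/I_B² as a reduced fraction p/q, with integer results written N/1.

Shared (l₁,l₂,l₃)=(1,1,2): N and (l;000)² cancel in I_A²/I_B².
A: Δ = 0!·2!·2!/5! = 1/30; Racah Σ t=0..0: t=0:+1/4 = 1/4; ⇒ 3j(1 1 2; 1 1 -2)² = 1/5, sgn +1
B: Δ = 0!·2!·2!/5! = 1/30; Racah Σ t=0..0: t=0:+1/2 = 1/2; ⇒ 3j(1 1 2; 0 -1 1)² = 1/10, sgn -1
I_A²/I_B² = (1/5)/(1/10) = 2/1

2/1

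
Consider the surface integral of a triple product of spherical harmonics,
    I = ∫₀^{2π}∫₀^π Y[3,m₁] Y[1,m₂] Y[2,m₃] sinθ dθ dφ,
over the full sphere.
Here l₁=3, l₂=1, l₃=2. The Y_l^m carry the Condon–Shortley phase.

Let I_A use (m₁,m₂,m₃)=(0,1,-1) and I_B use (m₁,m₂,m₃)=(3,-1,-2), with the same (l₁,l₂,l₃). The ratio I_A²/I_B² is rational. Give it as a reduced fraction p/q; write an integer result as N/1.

Same 3,1,2: normalisation and zero-m 3j drop out of the ratio.
A: Δ: 2! 4! 0! / 7! → 1/105; sum: t=2:+1/12 = 1/12; 3j²(3 1 2; 0 1 -1) = Δ·Π!·Σ² = 1/35  (sign -1)
B: Δ: 2! 4! 0! / 7! → 1/105; sum: t=0:+1/48 = 1/48; 3j²(3 1 2; 3 -1 -2) = Δ·Π!·Σ² = 1/7  (sign +1)
I_A²/I_B² = (1/35)/(1/7) = 1/5

1/5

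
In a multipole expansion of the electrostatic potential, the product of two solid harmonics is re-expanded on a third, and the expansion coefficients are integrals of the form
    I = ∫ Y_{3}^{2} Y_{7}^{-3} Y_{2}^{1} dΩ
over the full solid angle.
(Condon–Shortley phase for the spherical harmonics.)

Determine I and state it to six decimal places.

|3−7|≤2≤3+7 violated ⇒ I = 0

0.000000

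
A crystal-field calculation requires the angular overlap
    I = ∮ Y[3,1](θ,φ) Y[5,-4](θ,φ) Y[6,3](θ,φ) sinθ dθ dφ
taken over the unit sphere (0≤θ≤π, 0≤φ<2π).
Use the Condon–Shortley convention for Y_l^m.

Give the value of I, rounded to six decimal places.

0.176531

Checks pass: Σm=0; 14 even; l₃=6∈[2,8].
(2·3+1)(2·5+1)(2·6+1) = 1001
Δ: 2! 4! 8! / 15! → 1/675675
sum: t=0:+1/8640 t=1:−1/2304 t=2:+1/8640 = -7/34560
3j²(3 5 6; 0 0 0) = Δ·Π!·Σ² = 7/429  (sign -1)
sum: t=0:+1/40320 t=1:−1/241920 = 1/48384
3j²(3 5 6; 1 -4 3) = Δ·Π!·Σ² = 24/1001  (sign -1)
combine: 4πI² = 1001·7/429·24/1001 = 56/143
take √, sign +1: I = 0.17653103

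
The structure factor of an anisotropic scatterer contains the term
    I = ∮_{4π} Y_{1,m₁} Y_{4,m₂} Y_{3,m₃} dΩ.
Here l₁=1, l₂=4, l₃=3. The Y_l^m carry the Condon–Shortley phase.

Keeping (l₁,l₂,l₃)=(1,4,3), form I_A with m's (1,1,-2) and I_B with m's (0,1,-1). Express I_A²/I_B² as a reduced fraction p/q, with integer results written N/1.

1/5

Same 1,4,3: normalisation and zero-m 3j drop out of the ratio.
A: Δ: 2! 0! 6! / 9! → 1/252; sum: t=0:+1/240 = 1/240; 3j²(1 4 3; 1 1 -2) = Δ·Π!·Σ² = 1/84  (sign -1)
B: Δ: 2! 0! 6! / 9! → 1/252; sum: t=1:−1/48 = -1/48; 3j²(1 4 3; 0 1 -1) = Δ·Π!·Σ² = 5/84  (sign -1)
I_A²/I_B² = (1/84)/(5/84) = 1/5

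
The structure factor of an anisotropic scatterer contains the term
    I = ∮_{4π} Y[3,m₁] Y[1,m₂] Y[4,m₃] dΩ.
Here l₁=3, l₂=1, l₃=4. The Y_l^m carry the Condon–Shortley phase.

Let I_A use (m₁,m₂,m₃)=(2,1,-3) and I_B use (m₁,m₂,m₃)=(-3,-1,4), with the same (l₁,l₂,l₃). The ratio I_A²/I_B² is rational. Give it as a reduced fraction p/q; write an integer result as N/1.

3/4

Same 3,1,4: normalisation and zero-m 3j drop out of the ratio.
A: Δ: 0! 6! 2! / 9! → 1/252; sum: t=0:+1/240 = 1/240; 3j²(3 1 4; 2 1 -3) = Δ·Π!·Σ² = 1/12  (sign -1)
B: Δ: 0! 6! 2! / 9! → 1/252; sum: t=0:+1/1440 = 1/1440; 3j²(3 1 4; -3 -1 4) = Δ·Π!·Σ² = 1/9  (sign +1)
I_A²/I_B² = (1/12)/(1/9) = 3/4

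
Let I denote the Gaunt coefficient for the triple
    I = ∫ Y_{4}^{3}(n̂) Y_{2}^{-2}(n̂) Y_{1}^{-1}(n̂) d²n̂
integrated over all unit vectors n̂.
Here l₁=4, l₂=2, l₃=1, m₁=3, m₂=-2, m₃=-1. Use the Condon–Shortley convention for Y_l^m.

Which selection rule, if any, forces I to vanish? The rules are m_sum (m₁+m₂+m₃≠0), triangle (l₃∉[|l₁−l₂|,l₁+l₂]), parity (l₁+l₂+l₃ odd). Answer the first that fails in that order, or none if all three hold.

azimuthal sum: 3 − 2 − 1 = 0  ✓
2 ≤ 1 ≤ 6 (triangle on l)  ✗
L = 4 + 2 + 1 = 7 (odd)

triangle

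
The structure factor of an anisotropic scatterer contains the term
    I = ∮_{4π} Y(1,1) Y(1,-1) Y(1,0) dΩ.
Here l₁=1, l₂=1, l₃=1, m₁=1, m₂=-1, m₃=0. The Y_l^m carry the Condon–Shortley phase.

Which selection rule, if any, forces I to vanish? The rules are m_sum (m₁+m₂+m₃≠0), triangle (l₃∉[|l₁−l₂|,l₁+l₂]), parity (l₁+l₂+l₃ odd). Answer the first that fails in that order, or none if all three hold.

parity

Σmᵢ = 0  ✓
l₃∈[|l₁−l₂|,l₁+l₂]=[0,2], have l₃=1  ✓
Σlᵢ = 3 ⇒ odd  ✗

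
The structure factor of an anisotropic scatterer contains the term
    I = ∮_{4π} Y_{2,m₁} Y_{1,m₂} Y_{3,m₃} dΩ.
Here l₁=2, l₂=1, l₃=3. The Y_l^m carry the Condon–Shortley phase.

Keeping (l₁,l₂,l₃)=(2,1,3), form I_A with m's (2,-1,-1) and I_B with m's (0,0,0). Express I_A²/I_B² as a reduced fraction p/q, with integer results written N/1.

1/9

Shared (l₁,l₂,l₃)=(2,1,3): N and (l;000)² cancel in I_A²/I_B².
A: Δ = 0!·4!·2!/7! = 1/105; Racah Σ t=0..0: t=0:+1/48 = 1/48; ⇒ 3j(2 1 3; 2 -1 -1)² = 1/105, sgn +1
B: Δ = 0!·4!·2!/7! = 1/105; Racah Σ t=0..0: t=0:+1/4 = 1/4; ⇒ 3j(2 1 3; 0 0 0)² = 3/35, sgn -1
I_A²/I_B² = (1/105)/(3/35) = 1/9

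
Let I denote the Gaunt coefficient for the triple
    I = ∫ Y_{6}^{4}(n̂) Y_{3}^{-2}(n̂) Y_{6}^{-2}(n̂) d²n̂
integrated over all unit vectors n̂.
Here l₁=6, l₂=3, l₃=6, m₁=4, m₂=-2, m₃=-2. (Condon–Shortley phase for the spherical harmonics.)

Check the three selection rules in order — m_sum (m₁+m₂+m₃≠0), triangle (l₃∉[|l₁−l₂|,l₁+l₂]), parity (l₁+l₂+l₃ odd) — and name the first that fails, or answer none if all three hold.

parity

Σmᵢ = 0  ✓
l₃∈[|l₁−l₂|,l₁+l₂]=[3,9], have l₃=6  ✓
Σlᵢ = 15 ⇒ odd  ✗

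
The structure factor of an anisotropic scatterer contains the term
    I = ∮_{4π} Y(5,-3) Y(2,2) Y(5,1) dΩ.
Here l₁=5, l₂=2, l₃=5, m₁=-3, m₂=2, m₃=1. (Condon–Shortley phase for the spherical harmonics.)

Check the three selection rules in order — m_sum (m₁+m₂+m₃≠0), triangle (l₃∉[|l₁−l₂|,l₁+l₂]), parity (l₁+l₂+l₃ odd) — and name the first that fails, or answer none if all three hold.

none

Σmᵢ = 0  ✓
l₃∈[|l₁−l₂|,l₁+l₂]=[3,7], have l₃=5  ✓
Σlᵢ = 12 ⇒ even  ✓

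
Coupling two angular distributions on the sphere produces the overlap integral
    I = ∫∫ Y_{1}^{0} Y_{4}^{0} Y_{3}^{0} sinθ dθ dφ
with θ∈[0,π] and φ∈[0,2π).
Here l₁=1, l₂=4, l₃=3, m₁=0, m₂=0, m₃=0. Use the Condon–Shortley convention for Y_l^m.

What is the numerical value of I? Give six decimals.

0.246233

Rules hold: Σm=0, L=8 even, 3≤3≤5.
N = 3·9·7 = 189
Δ = 2!·0!·6!/9! = 1/252
Racah Σ t=1..1: t=1:−1/36 = -1/36
⇒ 3j(1 4 3; 0 0 0)² = 4/63, sgn +1
(m-triple is (0,0,0) — same symbol as above.)
4πI² = N·(3j₀)²·(3jₘ)² = 16/21
I = +1·√(0.761905/4π) = 0.24623252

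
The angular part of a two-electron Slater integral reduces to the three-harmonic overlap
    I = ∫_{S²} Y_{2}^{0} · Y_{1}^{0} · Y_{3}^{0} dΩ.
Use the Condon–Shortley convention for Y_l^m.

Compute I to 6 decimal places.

Rules hold: Σm=0, L=6 even, 1≤3≤3.
N = 5·3·7 = 105
Δ = 0!·4!·2!/7! = 1/105
Racah Σ t=0..0: t=0:+1/4 = 1/4
⇒ 3j(2 1 3; 0 0 0)² = 3/35, sgn -1
(m-triple is (0,0,0) — same symbol as above.)
4πI² = N·(3j₀)²·(3jₘ)² = 27/35
I = +1·√(0.771429/4π) = 0.24776670

0.247767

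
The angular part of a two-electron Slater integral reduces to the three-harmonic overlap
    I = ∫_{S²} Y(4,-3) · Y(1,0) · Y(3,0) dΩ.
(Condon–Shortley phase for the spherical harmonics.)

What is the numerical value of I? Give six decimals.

-3 + 0 + 0 = -3 ≠ 0: azimuthal integral kills it; I = 0

0.000000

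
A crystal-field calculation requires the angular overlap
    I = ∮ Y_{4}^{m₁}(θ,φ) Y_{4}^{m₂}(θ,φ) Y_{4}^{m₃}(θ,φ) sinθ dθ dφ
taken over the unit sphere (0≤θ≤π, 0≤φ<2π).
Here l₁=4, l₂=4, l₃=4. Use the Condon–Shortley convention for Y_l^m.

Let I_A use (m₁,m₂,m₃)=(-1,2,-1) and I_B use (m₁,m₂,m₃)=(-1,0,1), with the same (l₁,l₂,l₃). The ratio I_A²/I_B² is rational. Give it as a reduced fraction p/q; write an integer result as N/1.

Same 4,4,4: normalisation and zero-m 3j drop out of the ratio.
A: Δ: 4! 4! 4! / 13! → 1/450450; sum: t=2:+1/576 t=3:−1/144 t=4:+1/576 = -1/288; 3j²(4 4 4; -1 2 -1) = Δ·Π!·Σ² = 20/1001  (sign +1)
B: Δ: 4! 4! 4! / 13! → 1/450450; sum: t=1:−1/864 t=2:+1/96 t=3:−1/144 t=4:+1/3456 = 1/384; 3j²(4 4 4; -1 0 1) = Δ·Π!·Σ² = 9/2002  (sign -1)
I_A²/I_B² = (20/1001)/(9/2002) = 40/9

40/9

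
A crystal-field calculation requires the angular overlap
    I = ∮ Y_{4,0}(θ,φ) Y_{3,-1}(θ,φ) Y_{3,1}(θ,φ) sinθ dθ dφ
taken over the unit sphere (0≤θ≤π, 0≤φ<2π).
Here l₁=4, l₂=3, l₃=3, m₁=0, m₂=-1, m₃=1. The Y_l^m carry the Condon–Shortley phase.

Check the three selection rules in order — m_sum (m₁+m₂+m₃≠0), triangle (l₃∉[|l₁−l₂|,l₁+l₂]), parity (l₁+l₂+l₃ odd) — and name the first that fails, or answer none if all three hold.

azimuthal sum: 0 − 1 + 1 = 0  ✓
1 ≤ 3 ≤ 7 (triangle on l)  ✓
L = 4 + 3 + 3 = 10 (even)  ✓

none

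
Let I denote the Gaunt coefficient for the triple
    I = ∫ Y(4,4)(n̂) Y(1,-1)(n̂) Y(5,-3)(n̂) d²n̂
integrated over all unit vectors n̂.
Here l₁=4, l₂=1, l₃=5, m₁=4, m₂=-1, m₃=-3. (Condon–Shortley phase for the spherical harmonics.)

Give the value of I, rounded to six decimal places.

-0.049106

m-sum 0 ✓  L=10 even ✓  3≤5≤5 ✓
Π(2lᵢ+1) = 9×3×11 = 297
triangle coeff Δ(4,1,5) = 1/495
Σ_t [0,0]: t=0:+1/576 = 1/576
(3j)²=5/99 [(4 1 5; 0 0 0)], sign=-1
Σ_t [0,0]: t=0:+1/80640 = 1/80640
(3j)²=1/495 [(4 1 5; 4 -1 -3)], sign=+1
⇒ 4πI² = 1/33
I = (-1)√(1/33/(4π)) = -0.04910640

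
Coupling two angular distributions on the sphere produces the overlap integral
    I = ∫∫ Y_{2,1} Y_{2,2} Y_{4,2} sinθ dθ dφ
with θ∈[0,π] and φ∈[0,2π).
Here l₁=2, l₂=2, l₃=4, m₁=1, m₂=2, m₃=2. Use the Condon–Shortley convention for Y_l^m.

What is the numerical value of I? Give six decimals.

0.000000

Σmᵢ = 5 ≠ 0, so the φ-integral vanishes; I = 0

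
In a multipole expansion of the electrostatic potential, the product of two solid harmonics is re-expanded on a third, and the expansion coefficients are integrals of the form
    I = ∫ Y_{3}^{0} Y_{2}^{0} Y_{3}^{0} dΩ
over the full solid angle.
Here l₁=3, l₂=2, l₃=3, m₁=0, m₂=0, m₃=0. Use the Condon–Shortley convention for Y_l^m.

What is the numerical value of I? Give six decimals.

Rules hold: Σm=0, L=8 even, 1≤3≤5.
N = 7·5·7 = 245
Δ = 2!·4!·2!/9! = 1/3780
Racah Σ t=0..2: t=0:+1/24 t=1:−1/4 t=2:+1/24 = -1/6
⇒ 3j(3 2 3; 0 0 0)² = 4/105, sgn +1
(m-triple is (0,0,0) — same symbol as above.)
4πI² = N·(3j₀)²·(3jₘ)² = 16/45
I = +1·√(0.355556/4π) = 0.16820883

0.168209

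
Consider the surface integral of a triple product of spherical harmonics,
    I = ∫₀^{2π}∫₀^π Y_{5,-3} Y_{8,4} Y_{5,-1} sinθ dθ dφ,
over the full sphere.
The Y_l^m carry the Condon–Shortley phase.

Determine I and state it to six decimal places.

0.011139

m-sum 0 ✓  L=18 even ✓  3≤5≤13 ✓
Π(2lᵢ+1) = 11×17×11 = 2057
triangle coeff Δ(5,8,5) = 1/37413090
Σ_t [3,5]: t=3:−1/1036800 t=4:+1/331776 t=5:−1/1036800 = 1/921600
(3j)²=490/46189 [(5 8 5; 0 0 0)], sign=-1
Σ_t [6,8]: t=6:+1/4147200 t=7:−1/3628800 t=8:+1/46448640 = -1/77414400
(3j)²=3/41990 [(5 8 5; -3 4 -1)], sign=-1
⇒ 4πI² = 1617/1037153
I = (+1)√(1617/1037153/(4π)) = 0.01113855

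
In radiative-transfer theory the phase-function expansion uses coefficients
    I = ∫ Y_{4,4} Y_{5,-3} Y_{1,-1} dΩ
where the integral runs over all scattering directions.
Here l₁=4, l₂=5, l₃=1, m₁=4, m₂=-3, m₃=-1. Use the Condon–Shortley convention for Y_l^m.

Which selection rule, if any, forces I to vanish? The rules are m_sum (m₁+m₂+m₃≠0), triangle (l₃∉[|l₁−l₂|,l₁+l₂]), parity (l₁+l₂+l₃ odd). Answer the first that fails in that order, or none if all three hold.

none

azimuthal sum: 4 − 3 − 1 = 0  ✓
1 ≤ 1 ≤ 9 (triangle on l)  ✓
L = 4 + 5 + 1 = 10 (even)  ✓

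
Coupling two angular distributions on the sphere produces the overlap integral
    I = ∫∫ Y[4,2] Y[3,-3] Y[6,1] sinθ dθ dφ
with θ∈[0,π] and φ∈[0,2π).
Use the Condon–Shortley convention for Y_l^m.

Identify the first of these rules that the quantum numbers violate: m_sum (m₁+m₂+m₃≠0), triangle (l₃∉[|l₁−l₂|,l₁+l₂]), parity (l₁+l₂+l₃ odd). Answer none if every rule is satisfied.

Σmᵢ = 0  ✓
l₃∈[|l₁−l₂|,l₁+l₂]=[1,7], have l₃=6  ✓
Σlᵢ = 13 ⇒ odd  ✗

parity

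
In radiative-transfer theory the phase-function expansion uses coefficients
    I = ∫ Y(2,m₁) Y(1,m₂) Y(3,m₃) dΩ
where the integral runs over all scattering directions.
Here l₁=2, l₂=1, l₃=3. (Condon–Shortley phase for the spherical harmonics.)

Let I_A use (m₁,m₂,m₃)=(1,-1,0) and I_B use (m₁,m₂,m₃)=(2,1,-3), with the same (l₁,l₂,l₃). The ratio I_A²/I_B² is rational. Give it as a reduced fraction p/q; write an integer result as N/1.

1/5

l's match ⇒ only the (l;m) 3-j factors differ between A and B.
A: triangle coeff Δ(2,1,3) = 1/105; Σ_t [0,0]: t=0:+1/12 = 1/12; (3j)²=1/35 [(2 1 3; 1 -1 0)], sign=-1
B: triangle coeff Δ(2,1,3) = 1/105; Σ_t [0,0]: t=0:+1/48 = 1/48; (3j)²=1/7 [(2 1 3; 2 1 -3)], sign=+1
I_A²/I_B² = (1/35)/(1/7) = 1/5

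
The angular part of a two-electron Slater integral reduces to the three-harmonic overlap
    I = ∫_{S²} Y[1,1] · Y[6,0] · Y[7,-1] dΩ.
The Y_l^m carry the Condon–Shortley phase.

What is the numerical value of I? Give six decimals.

-0.185147

Rules hold: Σm=0, L=14 even, 5≤7≤7.
N = 3·13·15 = 585
Δ = 0!·2!·12!/15! = 1/1365
Racah Σ t=0..0: t=0:+1/518400 = 1/518400
⇒ 3j(1 6 7; 0 0 0)² = 7/195, sgn -1
Racah Σ t=0..0: t=0:+1/1036800 = 1/1036800
⇒ 3j(1 6 7; 1 0 -1)² = 4/195, sgn +1
4πI² = N·(3j₀)²·(3jₘ)² = 28/65
I = -1·√(0.430769/4π) = -0.18514731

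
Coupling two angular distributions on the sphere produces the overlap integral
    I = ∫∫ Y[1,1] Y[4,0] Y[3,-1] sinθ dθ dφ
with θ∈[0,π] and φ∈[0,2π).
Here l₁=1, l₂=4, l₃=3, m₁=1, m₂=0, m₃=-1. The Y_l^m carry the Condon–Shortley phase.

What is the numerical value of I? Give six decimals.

0.150786

Rules hold: Σm=0, L=8 even, 3≤3≤5.
N = 3·9·7 = 189
Δ = 2!·0!·6!/9! = 1/252
Racah Σ t=1..1: t=1:−1/36 = -1/36
⇒ 3j(1 4 3; 0 0 0)² = 4/63, sgn +1
Racah Σ t=0..0: t=0:+1/96 = 1/96
⇒ 3j(1 4 3; 1 0 -1)² = 1/42, sgn +1
4πI² = N·(3j₀)²·(3jₘ)² = 2/7
I = +1·√(0.285714/4π) = 0.15078601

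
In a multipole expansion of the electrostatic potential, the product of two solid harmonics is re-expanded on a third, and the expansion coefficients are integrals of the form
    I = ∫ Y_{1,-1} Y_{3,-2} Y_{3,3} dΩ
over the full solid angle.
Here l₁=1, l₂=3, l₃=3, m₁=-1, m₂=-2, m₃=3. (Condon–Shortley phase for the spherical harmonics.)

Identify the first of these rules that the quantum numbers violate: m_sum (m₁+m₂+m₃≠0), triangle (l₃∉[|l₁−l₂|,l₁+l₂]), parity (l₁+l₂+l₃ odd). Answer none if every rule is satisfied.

m₁+m₂+m₃ = -1 − 2 + 3 = 0  ✓
triangle: |1−3|=2 ≤ l₃=3 ≤ 1+3=4  ✓
parity: l₁+l₂+l₃ = 7 is odd  ✗

parity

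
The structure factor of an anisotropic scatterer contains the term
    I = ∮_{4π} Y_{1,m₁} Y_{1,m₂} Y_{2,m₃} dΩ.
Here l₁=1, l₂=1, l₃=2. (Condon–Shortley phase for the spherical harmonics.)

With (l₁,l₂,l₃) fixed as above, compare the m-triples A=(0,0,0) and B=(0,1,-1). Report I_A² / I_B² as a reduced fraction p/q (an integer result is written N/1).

4/3

l's match ⇒ only the (l;m) 3-j factors differ between A and B.
A: triangle coeff Δ(1,1,2) = 1/30; Σ_t [0,0]: t=0:+1/1 = 1/1; (3j)²=2/15 [(1 1 2; 0 0 0)], sign=+1
B: triangle coeff Δ(1,1,2) = 1/30; Σ_t [0,0]: t=0:+1/2 = 1/2; (3j)²=1/10 [(1 1 2; 0 1 -1)], sign=-1
I_A²/I_B² = (2/15)/(1/10) = 4/3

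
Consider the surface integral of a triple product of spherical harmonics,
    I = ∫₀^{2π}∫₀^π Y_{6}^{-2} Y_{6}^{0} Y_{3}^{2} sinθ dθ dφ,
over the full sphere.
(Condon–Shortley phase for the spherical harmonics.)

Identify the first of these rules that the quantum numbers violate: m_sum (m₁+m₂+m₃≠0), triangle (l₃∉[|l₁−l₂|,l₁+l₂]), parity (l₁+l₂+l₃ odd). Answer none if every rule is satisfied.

parity

m₁+m₂+m₃ = -2 + 0 + 2 = 0  ✓
triangle: |6−6|=0 ≤ l₃=3 ≤ 6+6=12  ✓
parity: l₁+l₂+l₃ = 15 is odd  ✗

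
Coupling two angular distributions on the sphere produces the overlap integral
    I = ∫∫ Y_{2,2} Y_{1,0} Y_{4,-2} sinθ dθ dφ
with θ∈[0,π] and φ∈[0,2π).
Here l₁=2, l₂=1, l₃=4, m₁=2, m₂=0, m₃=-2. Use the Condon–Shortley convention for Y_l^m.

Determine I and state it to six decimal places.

0.000000

triangle: need 1≤l₃≤3, have 4; I=0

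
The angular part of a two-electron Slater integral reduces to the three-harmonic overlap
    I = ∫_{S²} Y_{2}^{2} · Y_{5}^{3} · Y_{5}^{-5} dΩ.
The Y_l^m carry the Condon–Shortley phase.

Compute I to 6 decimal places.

Checks pass: Σm=0; 12 even; l₃=5∈[3,7].
(2·2+1)(2·5+1)(2·5+1) = 605
Δ: 2! 2! 8! / 13! → 1/38610
sum: t=0:+1/2880 t=1:−1/576 t=2:+1/2880 = -1/960
3j²(2 5 5; 0 0 0) = Δ·Π!·Σ² = 10/429  (sign +1)
sum: t=0:+1/161280 = 1/161280
3j²(2 5 5; 2 3 -5) = Δ·Π!·Σ² = 1/143  (sign +1)
combine: 4πI² = 605·10/429·1/143 = 50/507
take √, sign +1: I = 0.08858824

0.088588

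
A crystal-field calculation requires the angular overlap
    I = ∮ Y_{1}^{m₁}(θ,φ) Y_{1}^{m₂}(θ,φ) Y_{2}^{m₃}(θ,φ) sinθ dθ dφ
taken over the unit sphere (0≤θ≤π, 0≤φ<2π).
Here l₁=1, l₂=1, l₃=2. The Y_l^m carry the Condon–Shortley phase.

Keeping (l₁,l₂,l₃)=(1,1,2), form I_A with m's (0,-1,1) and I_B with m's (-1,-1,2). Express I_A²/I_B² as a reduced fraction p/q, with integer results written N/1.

1/2

Shared (l₁,l₂,l₃)=(1,1,2): N and (l;000)² cancel in I_A²/I_B².
A: Δ = 0!·2!·2!/5! = 1/30; Racah Σ t=0..0: t=0:+1/2 = 1/2; ⇒ 3j(1 1 2; 0 -1 1)² = 1/10, sgn -1
B: Δ = 0!·2!·2!/5! = 1/30; Racah Σ t=0..0: t=0:+1/4 = 1/4; ⇒ 3j(1 1 2; -1 -1 2)² = 1/5, sgn +1
I_A²/I_B² = (1/10)/(1/5) = 1/2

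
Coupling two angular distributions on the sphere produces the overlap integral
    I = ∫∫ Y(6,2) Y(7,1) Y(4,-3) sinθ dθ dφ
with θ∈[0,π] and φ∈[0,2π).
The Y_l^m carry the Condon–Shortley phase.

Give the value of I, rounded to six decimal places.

0.000000

L=17 odd ⇒ parity kills the (l;000) factor ⇒ I = 0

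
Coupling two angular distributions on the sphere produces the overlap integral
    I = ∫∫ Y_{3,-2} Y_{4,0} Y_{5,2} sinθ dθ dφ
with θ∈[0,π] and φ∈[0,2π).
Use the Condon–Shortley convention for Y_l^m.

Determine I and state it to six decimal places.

-0.065427

m-sum 0 ✓  L=12 even ✓  1≤5≤7 ✓
Π(2lᵢ+1) = 7×9×11 = 693
triangle coeff Δ(3,4,5) = 1/180180
Σ_t [0,2]: t=0:+1/576 t=1:−1/144 t=2:+1/576 = -1/288
(3j)²=20/1001 [(3 4 5; 0 0 0)], sign=+1
Σ_t [1,2]: t=1:−1/864 t=2:+1/576 = 1/1728
(3j)²=5/1287 [(3 4 5; -2 0 2)], sign=-1
⇒ 4πI² = 100/1859
I = (-1)√(100/1859/(4π)) = -0.06542675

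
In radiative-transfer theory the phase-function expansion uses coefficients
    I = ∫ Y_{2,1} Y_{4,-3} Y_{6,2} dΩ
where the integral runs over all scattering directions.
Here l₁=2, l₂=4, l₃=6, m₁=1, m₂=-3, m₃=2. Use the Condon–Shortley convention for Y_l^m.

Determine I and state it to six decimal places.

0.089969

Rules hold: Σm=0, L=12 even, 2≤6≤6.
N = 5·9·13 = 585
Δ = 0!·4!·8!/13! = 1/6435
Racah Σ t=0..0: t=0:+1/2304 = 1/2304
⇒ 3j(2 4 6; 0 0 0)² = 5/143, sgn +1
Racah Σ t=0..0: t=0:+1/30240 = 1/30240
⇒ 3j(2 4 6; 1 -3 2)² = 32/6435, sgn +1
4πI² = N·(3j₀)²·(3jₘ)² = 160/1573
I = +1·√(0.101716/4π) = 0.08996855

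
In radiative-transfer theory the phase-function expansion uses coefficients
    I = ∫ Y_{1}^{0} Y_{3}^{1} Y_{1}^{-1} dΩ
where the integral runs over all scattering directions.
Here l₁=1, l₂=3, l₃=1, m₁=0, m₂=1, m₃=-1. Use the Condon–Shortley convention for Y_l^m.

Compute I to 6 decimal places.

0.000000

triangle: need 2≤l₃≤4, have 1; I=0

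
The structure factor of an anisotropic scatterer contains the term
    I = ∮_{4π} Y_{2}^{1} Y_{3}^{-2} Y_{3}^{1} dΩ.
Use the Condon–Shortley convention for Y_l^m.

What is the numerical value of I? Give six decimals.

m-sum 0 ✓  L=8 even ✓  1≤3≤5 ✓
Π(2lᵢ+1) = 5×7×7 = 245
triangle coeff Δ(2,3,3) = 1/3780
Σ_t [0,2]: t=0:+1/24 t=1:−1/4 t=2:+1/24 = -1/6
(3j)²=4/105 [(2 3 3; 0 0 0)], sign=+1
Σ_t [0,1]: t=0:+1/12 t=1:−1/48 = 1/16
(3j)²=1/28 [(2 3 3; 1 -2 1)], sign=+1
⇒ 4πI² = 1/3
I = (+1)√(1/3/(4π)) = 0.16286750

0.162868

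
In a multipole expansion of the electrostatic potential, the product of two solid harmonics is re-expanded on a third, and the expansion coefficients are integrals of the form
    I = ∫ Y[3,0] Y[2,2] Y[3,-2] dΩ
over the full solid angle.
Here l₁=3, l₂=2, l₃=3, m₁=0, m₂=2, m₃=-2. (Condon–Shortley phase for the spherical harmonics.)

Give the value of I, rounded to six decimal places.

Rules hold: Σm=0, L=8 even, 1≤3≤5.
N = 7·5·7 = 245
Δ = 2!·4!·2!/9! = 1/3780
Racah Σ t=0..2: t=0:+1/24 t=1:−1/4 t=2:+1/24 = -1/6
⇒ 3j(3 2 3; 0 0 0)² = 4/105, sgn +1
Racah Σ t=2..2: t=2:+1/24 = 1/24
⇒ 3j(3 2 3; 0 2 -2)² = 1/21, sgn -1
4πI² = N·(3j₀)²·(3jₘ)² = 4/9
I = -1·√(0.444444/4π) = -0.18806319

-0.188063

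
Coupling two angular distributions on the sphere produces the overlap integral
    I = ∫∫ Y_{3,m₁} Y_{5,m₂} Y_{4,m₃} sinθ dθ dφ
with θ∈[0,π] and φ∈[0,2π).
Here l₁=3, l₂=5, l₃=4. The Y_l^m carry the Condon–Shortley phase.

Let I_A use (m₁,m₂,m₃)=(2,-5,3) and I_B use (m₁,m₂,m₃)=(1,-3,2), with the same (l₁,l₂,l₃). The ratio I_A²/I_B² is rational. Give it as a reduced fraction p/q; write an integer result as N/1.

175/81

Shared (l₁,l₂,l₃)=(3,5,4): N and (l;000)² cancel in I_A²/I_B².
A: Δ = 4!·2!·6!/13! = 1/180180; Racah Σ t=0..0: t=0:+1/17280 = 1/17280; ⇒ 3j(3 5 4; 2 -5 3)² = 35/858, sgn -1
B: Δ = 4!·2!·6!/13! = 1/180180; Racah Σ t=0..2: t=0:+1/2304 t=1:−1/720 t=2:+1/5760 = -1/1280; ⇒ 3j(3 5 4; 1 -3 2)² = 27/1430, sgn -1
I_A²/I_B² = (35/858)/(27/1430) = 175/81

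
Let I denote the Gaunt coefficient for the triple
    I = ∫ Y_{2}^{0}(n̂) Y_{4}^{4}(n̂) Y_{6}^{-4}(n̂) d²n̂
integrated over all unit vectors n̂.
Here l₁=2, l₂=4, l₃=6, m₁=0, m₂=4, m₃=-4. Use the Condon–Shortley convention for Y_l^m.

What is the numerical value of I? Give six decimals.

m-sum 0 ✓  L=12 even ✓  2≤6≤6 ✓
Π(2lᵢ+1) = 5×9×13 = 585
triangle coeff Δ(2,4,6) = 1/6435
Σ_t [0,0]: t=0:+1/2304 = 1/2304
(3j)²=5/143 [(2 4 6; 0 0 0)], sign=+1
Σ_t [0,0]: t=0:+1/161280 = 1/161280
(3j)²=1/143 [(2 4 6; 0 4 -4)], sign=+1
⇒ 4πI² = 225/1573
I = (+1)√(225/1573/(4π)) = 0.10668957

0.106690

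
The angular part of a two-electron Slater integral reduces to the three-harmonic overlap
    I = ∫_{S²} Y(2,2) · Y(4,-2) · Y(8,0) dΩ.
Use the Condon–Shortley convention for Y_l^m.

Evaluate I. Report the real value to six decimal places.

0.000000

|2−4|≤8≤2+4 violated ⇒ I = 0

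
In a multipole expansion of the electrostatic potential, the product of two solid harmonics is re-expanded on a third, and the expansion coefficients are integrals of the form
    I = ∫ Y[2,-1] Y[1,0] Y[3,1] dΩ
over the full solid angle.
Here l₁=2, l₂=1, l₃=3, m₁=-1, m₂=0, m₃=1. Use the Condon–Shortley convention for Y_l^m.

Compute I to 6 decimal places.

-0.233597

Checks pass: Σm=0; 6 even; l₃=3∈[1,3].
(2·2+1)(2·1+1)(2·3+1) = 105
Δ: 0! 4! 2! / 7! → 1/105
sum: t=0:+1/4 = 1/4
3j²(2 1 3; 0 0 0) = Δ·Π!·Σ² = 3/35  (sign -1)
sum: t=0:+1/6 = 1/6
3j²(2 1 3; -1 0 1) = Δ·Π!·Σ² = 8/105  (sign +1)
combine: 4πI² = 105·3/35·8/105 = 24/35
take √, sign -1: I = -0.23359668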